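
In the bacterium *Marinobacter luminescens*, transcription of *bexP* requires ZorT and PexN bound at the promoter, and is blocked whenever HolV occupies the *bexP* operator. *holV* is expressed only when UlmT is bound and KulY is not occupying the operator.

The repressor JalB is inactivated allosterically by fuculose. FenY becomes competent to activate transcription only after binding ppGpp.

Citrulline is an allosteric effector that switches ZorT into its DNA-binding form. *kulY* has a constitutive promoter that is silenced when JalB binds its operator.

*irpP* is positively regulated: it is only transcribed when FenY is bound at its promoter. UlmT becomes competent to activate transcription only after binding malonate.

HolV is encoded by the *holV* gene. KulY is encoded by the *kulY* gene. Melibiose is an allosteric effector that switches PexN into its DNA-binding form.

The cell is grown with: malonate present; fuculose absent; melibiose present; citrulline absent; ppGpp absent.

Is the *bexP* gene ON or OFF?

Citrulline is absent, so ZorT is inactive.
Melibiose is present, so PexN is active.
Fuculose is absent, so JalB is active.
With repressor JalB bound, *kulY* is not transcribed.
So KulY is not produced.
Malonate is present, so UlmT is active.
No repressor is bound and UlmT is active, so *holV* is transcribed.
So HolV is produced and active.
With repressor HolV bound, *bexP* is not transcribed.

OFF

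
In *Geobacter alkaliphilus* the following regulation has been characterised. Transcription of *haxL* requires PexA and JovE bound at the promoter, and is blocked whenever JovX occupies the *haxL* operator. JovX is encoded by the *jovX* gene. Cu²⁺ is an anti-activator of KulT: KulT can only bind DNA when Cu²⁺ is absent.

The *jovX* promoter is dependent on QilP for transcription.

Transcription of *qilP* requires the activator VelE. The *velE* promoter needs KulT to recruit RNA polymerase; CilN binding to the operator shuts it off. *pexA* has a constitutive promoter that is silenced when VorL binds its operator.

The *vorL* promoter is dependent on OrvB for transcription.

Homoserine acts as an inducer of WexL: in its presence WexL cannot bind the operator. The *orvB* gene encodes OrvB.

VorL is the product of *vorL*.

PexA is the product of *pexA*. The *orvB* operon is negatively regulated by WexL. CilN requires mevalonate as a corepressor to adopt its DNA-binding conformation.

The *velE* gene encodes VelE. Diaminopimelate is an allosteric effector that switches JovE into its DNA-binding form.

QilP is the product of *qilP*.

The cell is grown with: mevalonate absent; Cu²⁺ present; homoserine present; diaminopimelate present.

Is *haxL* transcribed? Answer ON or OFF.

Cu²⁺ is present, so KulT is inactive.
Mevalonate is absent, so CilN is inactive.
Required activator KulT is absent, so *velE* is not transcribed.
So VelE is not produced.
Required activator VelE is absent, so *qilP* is not transcribed.
So QilP is not produced.
Required activator QilP is absent, so *jovX* is not transcribed.
So JovX is not produced.
Homoserine is present, so WexL is inactive.
With no repressor bound, *orvB* is transcribed.
So OrvB is produced and active.
No repressor is bound and OrvB is active, so *vorL* is transcribed.
So VorL is produced and active.
With repressor VorL bound, *pexA* is not transcribed.
So PexA is not produced.
Diaminopimelate is present, so JovE is active.
Required activator PexA is absent, so *haxL* is not transcribed.

OFF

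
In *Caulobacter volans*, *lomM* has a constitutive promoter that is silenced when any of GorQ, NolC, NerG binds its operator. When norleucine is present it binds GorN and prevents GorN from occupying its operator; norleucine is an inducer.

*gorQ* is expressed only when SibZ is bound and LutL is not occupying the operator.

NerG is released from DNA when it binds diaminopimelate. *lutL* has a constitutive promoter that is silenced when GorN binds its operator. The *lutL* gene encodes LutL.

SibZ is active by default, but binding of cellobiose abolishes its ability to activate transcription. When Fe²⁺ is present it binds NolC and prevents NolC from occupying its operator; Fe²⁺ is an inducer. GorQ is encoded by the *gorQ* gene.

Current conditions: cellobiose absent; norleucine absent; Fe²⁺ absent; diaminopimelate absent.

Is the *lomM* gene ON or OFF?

OFF

Norleucine is absent, so GorN is active.
With repressor GorN bound, *lutL* is not transcribed.
So LutL is not produced.
Cellobiose is absent, so SibZ is active.
No repressor is bound and SibZ is active, so *gorQ* is transcribed.
So GorQ is produced and active.
Fe²⁺ is absent, so NolC is active.
Diaminopimelate is absent, so NerG is active.
With repressor GorQ bound, *lomM* is not transcribed.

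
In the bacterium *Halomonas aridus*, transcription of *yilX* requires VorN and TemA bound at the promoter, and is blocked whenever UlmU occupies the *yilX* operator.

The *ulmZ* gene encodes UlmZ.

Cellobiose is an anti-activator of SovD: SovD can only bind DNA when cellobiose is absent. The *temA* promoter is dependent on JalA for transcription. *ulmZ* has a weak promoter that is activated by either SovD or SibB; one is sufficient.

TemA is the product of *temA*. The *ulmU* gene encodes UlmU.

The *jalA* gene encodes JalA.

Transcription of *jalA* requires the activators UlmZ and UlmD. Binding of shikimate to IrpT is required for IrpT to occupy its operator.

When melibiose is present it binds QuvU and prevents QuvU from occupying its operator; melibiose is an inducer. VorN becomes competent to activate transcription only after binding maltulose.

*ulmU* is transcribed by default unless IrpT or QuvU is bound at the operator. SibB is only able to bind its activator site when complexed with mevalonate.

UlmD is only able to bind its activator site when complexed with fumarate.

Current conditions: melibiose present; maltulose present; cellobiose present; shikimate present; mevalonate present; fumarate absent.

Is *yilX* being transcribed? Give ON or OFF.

Maltulose is present, so VorN is active.
Cellobiose is present, so SovD is inactive.
Mevalonate is present, so SibB is active.
Activator SibB is present, so *ulmZ* is transcribed.
So UlmZ is produced and active.
Fumarate is absent, so UlmD is inactive.
Required activator UlmD is absent, so *jalA* is not transcribed.
So JalA is not produced.
Required activator JalA is absent, so *temA* is not transcribed.
So TemA is not produced.
Shikimate is present, so IrpT is active.
Melibiose is present, so QuvU is inactive.
With repressor IrpT bound, *ulmU* is not transcribed.
So UlmU is not produced.
Required activator TemA is absent, so *yilX* is not transcribed.

OFF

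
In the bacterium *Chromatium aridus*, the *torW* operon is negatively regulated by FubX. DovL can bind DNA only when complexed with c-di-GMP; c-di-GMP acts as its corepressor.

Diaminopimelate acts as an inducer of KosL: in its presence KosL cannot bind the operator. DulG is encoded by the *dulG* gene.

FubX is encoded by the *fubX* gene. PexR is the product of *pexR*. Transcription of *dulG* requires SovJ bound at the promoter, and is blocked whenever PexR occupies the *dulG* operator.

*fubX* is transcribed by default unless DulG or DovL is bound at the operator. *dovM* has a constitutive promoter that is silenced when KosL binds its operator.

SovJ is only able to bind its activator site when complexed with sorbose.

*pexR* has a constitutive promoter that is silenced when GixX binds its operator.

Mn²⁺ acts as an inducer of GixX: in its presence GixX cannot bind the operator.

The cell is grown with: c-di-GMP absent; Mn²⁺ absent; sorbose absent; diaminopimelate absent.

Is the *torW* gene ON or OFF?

OFF

Mn²⁺ is absent, so GixX is active.
With repressor GixX bound, *pexR* is not transcribed.
So PexR is not produced.
Sorbose is absent, so SovJ is inactive.
Required activator SovJ is absent, so *dulG* is not transcribed.
So DulG is not produced.
c-di-GMP is absent, so DovL is inactive.
With no repressor bound, *fubX* is transcribed.
So FubX is produced and active.
With repressor FubX bound, *torW* is not transcribed.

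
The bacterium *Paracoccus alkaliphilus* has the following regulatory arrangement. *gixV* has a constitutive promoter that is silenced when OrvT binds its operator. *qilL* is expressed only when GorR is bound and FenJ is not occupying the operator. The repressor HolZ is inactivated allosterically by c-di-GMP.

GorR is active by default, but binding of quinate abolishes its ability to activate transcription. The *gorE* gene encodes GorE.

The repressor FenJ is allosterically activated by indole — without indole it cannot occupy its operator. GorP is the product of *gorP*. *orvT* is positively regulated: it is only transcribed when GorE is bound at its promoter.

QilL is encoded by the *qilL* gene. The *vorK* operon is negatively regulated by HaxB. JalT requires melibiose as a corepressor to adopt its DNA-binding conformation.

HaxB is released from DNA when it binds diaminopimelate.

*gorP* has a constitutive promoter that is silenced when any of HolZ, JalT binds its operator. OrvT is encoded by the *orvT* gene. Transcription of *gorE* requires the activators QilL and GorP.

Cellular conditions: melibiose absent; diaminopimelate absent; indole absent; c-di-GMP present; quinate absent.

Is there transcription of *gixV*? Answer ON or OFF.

Quinate is absent, so GorR is active.
Indole is absent, so FenJ is inactive.
No repressor is bound and GorR is active, so *qilL* is transcribed.
So QilL is produced and active.
c-di-GMP is present, so HolZ is inactive.
Melibiose is absent, so JalT is inactive.
With no repressor bound, *gorP* is transcribed.
So GorP is produced and active.
No repressor is bound and QilL and GorP are active, so *gorE* is transcribed.
So GorE is produced and active.
No repressor is bound and GorE is active, so *orvT* is transcribed.
So OrvT is produced and active.
With repressor OrvT bound, *gixV* is not transcribed.

OFF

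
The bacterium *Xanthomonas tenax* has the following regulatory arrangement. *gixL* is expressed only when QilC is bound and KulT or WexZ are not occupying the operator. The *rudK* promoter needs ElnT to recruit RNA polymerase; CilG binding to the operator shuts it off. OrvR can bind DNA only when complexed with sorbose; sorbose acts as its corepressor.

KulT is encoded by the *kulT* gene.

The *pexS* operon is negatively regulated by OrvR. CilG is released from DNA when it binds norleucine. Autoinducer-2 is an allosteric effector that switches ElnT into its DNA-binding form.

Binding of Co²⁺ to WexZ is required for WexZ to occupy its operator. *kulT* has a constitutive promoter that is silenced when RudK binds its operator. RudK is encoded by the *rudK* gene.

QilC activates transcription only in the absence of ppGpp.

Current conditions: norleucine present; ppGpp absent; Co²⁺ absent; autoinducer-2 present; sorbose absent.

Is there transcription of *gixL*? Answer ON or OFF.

ON

ppGpp is absent, so QilC is active.
Autoinducer-2 is present, so ElnT is active.
Norleucine is present, so CilG is inactive.
No repressor is bound and ElnT is active, so *rudK* is transcribed.
So RudK is produced and active.
With repressor RudK bound, *kulT* is not transcribed.
So KulT is not produced.
Co²⁺ is absent, so WexZ is inactive.
No repressor is bound and QilC is active, so *gixL* is transcribed.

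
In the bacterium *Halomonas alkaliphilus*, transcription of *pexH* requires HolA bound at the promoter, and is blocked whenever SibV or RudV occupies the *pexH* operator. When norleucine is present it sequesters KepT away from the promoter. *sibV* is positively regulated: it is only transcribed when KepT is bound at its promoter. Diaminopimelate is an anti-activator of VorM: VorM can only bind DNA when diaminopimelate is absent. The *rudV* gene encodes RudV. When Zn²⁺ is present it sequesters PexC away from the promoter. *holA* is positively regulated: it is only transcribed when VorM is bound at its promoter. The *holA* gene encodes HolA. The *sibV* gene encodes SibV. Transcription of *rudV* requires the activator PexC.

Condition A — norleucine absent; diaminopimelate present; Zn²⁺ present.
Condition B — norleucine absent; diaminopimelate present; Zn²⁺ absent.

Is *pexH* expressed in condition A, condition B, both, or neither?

neither

Condition A:
Norleucine is absent, so KepT is active.
No repressor is bound and KepT is active, so *sibV* is transcribed.
So SibV is produced and active.
Diaminopimelate is present, so VorM is inactive.
Required activator VorM is absent, so *holA* is not transcribed.
So HolA is not produced.
Zn²⁺ is present, so PexC is inactive.
Required activator PexC is absent, so *rudV* is not transcribed.
So RudV is not produced.
With repressor SibV bound, *pexH* is not transcribed.
→ *pexH* is OFF in A.
Condition B:
Norleucine is absent, so KepT is active.
No repressor is bound and KepT is active, so *sibV* is transcribed.
So SibV is produced and active.
Diaminopimelate is present, so VorM is inactive.
Required activator VorM is absent, so *holA* is not transcribed.
So HolA is not produced.
Zn²⁺ is absent, so PexC is active.
No repressor is bound and PexC is active, so *rudV* is transcribed.
So RudV is produced and active.
With repressor SibV bound, *pexH* is not transcribed.
→ *pexH* is OFF in B.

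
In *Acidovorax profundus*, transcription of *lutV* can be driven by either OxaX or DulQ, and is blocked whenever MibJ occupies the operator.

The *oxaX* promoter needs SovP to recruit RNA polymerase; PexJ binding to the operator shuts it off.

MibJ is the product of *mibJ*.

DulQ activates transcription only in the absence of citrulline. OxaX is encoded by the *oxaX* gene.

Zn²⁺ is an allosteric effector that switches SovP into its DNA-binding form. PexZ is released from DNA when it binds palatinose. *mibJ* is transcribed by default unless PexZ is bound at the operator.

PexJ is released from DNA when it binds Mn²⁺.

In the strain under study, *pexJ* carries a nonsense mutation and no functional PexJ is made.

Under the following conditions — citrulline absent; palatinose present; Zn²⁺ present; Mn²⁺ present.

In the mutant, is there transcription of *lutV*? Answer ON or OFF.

OFF

PexJ is non-functional in this strain, so it has no effect.
Zn²⁺ is present, so SovP is active.
No repressor is bound and SovP is active, so *oxaX* is transcribed.
So OxaX is produced and active.
Palatinose is present, so PexZ is inactive.
With no repressor bound, *mibJ* is transcribed.
So MibJ is produced and active.
Citrulline is absent, so DulQ is active.
With repressor MibJ bound, *lutV* is not transcribed.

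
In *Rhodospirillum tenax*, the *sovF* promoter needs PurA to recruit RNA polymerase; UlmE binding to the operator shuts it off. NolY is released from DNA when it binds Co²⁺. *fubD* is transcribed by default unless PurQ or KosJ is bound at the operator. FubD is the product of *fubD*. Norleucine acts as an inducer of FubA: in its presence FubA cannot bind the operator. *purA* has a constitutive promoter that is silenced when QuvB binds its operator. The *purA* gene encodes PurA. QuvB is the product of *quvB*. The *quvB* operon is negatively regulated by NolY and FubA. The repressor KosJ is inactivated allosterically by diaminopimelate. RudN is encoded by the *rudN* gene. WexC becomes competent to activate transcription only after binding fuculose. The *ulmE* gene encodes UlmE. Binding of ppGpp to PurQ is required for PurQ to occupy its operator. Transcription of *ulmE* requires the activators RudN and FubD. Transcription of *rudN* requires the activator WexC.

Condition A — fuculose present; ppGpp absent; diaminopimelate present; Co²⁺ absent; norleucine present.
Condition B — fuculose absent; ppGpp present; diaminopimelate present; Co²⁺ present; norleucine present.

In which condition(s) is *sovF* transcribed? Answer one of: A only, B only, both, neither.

neither

Condition A:
Fuculose is present, so WexC is active.
No repressor is bound and WexC is active, so *rudN* is transcribed.
So RudN is produced and active.
ppGpp is absent, so PurQ is inactive.
Diaminopimelate is present, so KosJ is inactive.
With no repressor bound, *fubD* is transcribed.
So FubD is produced and active.
No repressor is bound and RudN and FubD are active, so *ulmE* is transcribed.
So UlmE is produced and active.
Co²⁺ is absent, so NolY is active.
Norleucine is present, so FubA is inactive.
With repressor NolY bound, *quvB* is not transcribed.
So QuvB is not produced.
With no repressor bound, *purA* is transcribed.
So PurA is produced and active.
With repressor UlmE bound, *sovF* is not transcribed.
→ *sovF* is OFF in A.
Condition B:
Fuculose is absent, so WexC is inactive.
Required activator WexC is absent, so *rudN* is not transcribed.
So RudN is not produced.
ppGpp is present, so PurQ is active.
Diaminopimelate is present, so KosJ is inactive.
With repressor PurQ bound, *fubD* is not transcribed.
So FubD is not produced.
Required activator RudN is absent, so *ulmE* is not transcribed.
So UlmE is not produced.
Co²⁺ is present, so NolY is inactive.
Norleucine is present, so FubA is inactive.
With no repressor bound, *quvB* is transcribed.
So QuvB is produced and active.
With repressor QuvB bound, *purA* is not transcribed.
So PurA is not produced.
Required activator PurA is absent, so *sovF* is not transcribed.
→ *sovF* is OFF in B.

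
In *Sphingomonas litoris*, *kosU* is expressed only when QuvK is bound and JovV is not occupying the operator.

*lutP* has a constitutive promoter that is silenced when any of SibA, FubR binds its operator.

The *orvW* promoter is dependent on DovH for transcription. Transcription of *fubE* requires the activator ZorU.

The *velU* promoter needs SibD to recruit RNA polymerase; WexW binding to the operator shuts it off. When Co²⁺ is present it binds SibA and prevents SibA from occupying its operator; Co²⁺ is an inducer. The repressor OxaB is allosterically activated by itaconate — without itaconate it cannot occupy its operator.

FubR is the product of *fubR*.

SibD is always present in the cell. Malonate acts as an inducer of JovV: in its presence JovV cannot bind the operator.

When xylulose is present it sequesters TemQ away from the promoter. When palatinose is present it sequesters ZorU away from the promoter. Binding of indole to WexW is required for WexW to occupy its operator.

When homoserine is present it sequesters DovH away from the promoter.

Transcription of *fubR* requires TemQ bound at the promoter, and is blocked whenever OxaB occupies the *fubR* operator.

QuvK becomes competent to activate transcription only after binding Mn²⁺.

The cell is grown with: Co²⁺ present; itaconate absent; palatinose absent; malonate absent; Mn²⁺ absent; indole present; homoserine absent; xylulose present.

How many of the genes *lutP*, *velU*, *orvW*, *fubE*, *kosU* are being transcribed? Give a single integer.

Co²⁺ is present, so SibA is inactive.
Xylulose is present, so TemQ is inactive.
Itaconate is absent, so OxaB is inactive.
Required activator TemQ is absent, so *fubR* is not transcribed.
So FubR is not produced.
With no repressor bound, *lutP* is transcribed.
→ *lutP* is ON.
Indole is present, so WexW is active.
SibD is produced constitutively and is active.
With repressor WexW bound, *velU* is not transcribed.
→ *velU* is OFF.
Homoserine is absent, so DovH is active.
No repressor is bound and DovH is active, so *orvW* is transcribed.
→ *orvW* is ON.
Palatinose is absent, so ZorU is active.
No repressor is bound and ZorU is active, so *fubE* is transcribed.
→ *fubE* is ON.
Malonate is absent, so JovV is active.
Mn²⁺ is absent, so QuvK is inactive.
With repressor JovV bound, *kosU* is not transcribed.
→ *kosU* is OFF.
3 of the 5 genes are transcribed.

3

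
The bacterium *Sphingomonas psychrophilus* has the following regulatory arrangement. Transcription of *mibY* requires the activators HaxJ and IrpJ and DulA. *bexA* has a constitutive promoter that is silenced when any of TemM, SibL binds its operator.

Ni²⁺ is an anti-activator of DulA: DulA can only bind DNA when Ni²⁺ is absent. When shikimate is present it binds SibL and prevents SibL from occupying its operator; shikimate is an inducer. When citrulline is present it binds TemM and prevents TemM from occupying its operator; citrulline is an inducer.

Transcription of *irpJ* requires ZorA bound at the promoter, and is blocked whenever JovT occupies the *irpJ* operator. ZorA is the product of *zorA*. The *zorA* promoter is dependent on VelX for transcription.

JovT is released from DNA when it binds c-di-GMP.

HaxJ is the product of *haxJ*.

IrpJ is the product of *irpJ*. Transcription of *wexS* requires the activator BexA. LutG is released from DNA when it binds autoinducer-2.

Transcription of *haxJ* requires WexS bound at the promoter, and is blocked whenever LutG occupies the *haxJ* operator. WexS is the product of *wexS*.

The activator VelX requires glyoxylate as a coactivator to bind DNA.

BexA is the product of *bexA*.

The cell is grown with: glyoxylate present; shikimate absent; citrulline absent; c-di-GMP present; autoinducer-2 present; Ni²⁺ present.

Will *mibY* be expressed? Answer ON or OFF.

OFF

Autoinducer-2 is present, so LutG is inactive.
Citrulline is absent, so TemM is active.
Shikimate is absent, so SibL is active.
With repressor TemM bound, *bexA* is not transcribed.
So BexA is not produced.
Required activator BexA is absent, so *wexS* is not transcribed.
So WexS is not produced.
Required activator WexS is absent, so *haxJ* is not transcribed.
So HaxJ is not produced.
c-di-GMP is present, so JovT is inactive.
Glyoxylate is present, so VelX is active.
No repressor is bound and VelX is active, so *zorA* is transcribed.
So ZorA is produced and active.
No repressor is bound and ZorA is active, so *irpJ* is transcribed.
So IrpJ is produced and active.
Ni²⁺ is present, so DulA is inactive.
Required activator HaxJ is absent, so *mibY* is not transcribed.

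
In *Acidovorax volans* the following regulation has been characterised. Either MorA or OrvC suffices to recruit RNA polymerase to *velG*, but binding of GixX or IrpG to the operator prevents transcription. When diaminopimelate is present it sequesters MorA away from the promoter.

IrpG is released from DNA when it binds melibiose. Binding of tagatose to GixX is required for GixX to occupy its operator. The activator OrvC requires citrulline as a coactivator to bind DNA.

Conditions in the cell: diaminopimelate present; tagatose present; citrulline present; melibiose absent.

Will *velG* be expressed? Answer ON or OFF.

OFF

Diaminopimelate is present, so MorA is inactive.
Tagatose is present, so GixX is active.
Citrulline is present, so OrvC is active.
Melibiose is absent, so IrpG is active.
With repressor GixX bound, *velG* is not transcribed.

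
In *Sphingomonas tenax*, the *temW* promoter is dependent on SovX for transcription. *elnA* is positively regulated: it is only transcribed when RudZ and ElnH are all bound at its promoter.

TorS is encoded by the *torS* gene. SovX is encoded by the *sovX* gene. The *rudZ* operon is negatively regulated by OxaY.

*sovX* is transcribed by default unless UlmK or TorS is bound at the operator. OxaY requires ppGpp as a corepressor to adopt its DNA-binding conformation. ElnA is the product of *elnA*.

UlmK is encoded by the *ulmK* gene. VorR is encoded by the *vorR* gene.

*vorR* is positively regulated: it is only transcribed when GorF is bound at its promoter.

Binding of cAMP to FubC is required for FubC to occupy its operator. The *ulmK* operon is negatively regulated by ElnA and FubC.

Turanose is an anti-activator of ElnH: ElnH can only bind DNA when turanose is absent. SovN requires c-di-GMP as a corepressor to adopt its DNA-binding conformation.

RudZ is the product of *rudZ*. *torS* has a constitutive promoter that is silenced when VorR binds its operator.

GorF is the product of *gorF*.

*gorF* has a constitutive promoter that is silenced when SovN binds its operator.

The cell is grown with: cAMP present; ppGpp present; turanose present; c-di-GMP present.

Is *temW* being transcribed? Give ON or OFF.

ppGpp is present, so OxaY is active.
With repressor OxaY bound, *rudZ* is not transcribed.
So RudZ is not produced.
Turanose is present, so ElnH is inactive.
Required activator RudZ is absent, so *elnA* is not transcribed.
So ElnA is not produced.
cAMP is present, so FubC is active.
With repressor FubC bound, *ulmK* is not transcribed.
So UlmK is not produced.
c-di-GMP is present, so SovN is active.
With repressor SovN bound, *gorF* is not transcribed.
So GorF is not produced.
Required activator GorF is absent, so *vorR* is not transcribed.
So VorR is not produced.
With no repressor bound, *torS* is transcribed.
So TorS is produced and active.
With repressor TorS bound, *sovX* is not transcribed.
So SovX is not produced.
Required activator SovX is absent, so *temW* is not transcribed.

OFF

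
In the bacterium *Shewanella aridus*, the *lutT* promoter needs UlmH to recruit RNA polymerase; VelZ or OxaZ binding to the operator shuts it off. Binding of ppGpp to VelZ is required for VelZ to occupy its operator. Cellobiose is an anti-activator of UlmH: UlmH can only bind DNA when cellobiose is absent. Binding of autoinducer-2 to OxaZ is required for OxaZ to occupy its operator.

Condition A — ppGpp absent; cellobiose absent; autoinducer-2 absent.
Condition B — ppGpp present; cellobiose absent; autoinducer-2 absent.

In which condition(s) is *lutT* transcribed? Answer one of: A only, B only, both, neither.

Condition A:
ppGpp is absent, so VelZ is inactive.
Cellobiose is absent, so UlmH is active.
Autoinducer-2 is absent, so OxaZ is inactive.
No repressor is bound and UlmH is active, so *lutT* is transcribed.
→ *lutT* is ON in A.
Condition B:
ppGpp is present, so VelZ is active.
Cellobiose is absent, so UlmH is active.
Autoinducer-2 is absent, so OxaZ is inactive.
With repressor VelZ bound, *lutT* is not transcribed.
→ *lutT* is OFF in B.

A only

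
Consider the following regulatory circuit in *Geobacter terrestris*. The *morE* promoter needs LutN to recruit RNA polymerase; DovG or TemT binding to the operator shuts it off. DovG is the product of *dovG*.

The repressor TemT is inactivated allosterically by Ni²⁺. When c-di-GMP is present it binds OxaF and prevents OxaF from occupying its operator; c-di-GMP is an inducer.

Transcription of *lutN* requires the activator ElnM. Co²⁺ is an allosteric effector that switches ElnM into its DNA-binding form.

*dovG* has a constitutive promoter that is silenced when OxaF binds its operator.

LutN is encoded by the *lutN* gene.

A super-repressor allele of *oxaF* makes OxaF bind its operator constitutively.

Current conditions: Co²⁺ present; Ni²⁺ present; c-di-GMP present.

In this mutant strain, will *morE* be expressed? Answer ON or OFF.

ON

Co²⁺ is present, so ElnM is active.
No repressor is bound and ElnM is active, so *lutN* is transcribed.
So LutN is produced and active.
OxaF is constitutively active in this strain.
With repressor OxaF bound, *dovG* is not transcribed.
So DovG is not produced.
Ni²⁺ is present, so TemT is inactive.
No repressor is bound and LutN is active, so *morE* is transcribed.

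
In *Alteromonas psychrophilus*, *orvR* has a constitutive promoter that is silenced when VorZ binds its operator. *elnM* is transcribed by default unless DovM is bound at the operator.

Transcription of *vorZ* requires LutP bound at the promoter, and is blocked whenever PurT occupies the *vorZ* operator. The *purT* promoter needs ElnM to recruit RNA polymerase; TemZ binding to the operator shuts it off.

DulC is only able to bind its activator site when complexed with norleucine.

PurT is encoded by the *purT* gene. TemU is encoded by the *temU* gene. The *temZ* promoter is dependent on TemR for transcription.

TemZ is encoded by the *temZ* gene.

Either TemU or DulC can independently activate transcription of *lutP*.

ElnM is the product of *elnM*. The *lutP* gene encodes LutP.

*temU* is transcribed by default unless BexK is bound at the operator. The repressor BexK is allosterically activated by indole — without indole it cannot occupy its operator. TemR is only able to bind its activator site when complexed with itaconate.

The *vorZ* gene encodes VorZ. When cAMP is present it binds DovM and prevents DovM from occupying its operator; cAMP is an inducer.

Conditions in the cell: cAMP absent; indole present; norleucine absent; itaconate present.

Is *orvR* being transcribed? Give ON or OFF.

Indole is present, so BexK is active.
With repressor BexK bound, *temU* is not transcribed.
So TemU is not produced.
Norleucine is absent, so DulC is inactive.
No activator is available at the *lutP* promoter, so *lutP* is not transcribed.
So LutP is not produced.
Itaconate is present, so TemR is active.
No repressor is bound and TemR is active, so *temZ* is transcribed.
So TemZ is produced and active.
cAMP is absent, so DovM is active.
With repressor DovM bound, *elnM* is not transcribed.
So ElnM is not produced.
With repressor TemZ bound, *purT* is not transcribed.
So PurT is not produced.
Required activator LutP is absent, so *vorZ* is not transcribed.
So VorZ is not produced.
With no repressor bound, *orvR* is transcribed.

ON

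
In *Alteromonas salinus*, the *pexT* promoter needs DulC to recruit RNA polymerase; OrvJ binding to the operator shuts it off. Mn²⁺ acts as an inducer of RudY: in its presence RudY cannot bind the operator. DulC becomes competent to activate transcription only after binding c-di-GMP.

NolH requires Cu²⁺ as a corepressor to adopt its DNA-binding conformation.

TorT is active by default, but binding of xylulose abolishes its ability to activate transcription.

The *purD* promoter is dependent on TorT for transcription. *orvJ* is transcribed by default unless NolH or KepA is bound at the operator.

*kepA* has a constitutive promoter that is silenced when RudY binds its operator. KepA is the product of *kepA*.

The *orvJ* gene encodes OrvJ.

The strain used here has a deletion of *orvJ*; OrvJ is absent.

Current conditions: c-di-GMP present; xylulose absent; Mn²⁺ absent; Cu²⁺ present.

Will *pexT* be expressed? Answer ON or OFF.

ON

OrvJ is non-functional in this strain, so it has no effect.
c-di-GMP is present, so DulC is active.
No repressor is bound and DulC is active, so *pexT* is transcribed.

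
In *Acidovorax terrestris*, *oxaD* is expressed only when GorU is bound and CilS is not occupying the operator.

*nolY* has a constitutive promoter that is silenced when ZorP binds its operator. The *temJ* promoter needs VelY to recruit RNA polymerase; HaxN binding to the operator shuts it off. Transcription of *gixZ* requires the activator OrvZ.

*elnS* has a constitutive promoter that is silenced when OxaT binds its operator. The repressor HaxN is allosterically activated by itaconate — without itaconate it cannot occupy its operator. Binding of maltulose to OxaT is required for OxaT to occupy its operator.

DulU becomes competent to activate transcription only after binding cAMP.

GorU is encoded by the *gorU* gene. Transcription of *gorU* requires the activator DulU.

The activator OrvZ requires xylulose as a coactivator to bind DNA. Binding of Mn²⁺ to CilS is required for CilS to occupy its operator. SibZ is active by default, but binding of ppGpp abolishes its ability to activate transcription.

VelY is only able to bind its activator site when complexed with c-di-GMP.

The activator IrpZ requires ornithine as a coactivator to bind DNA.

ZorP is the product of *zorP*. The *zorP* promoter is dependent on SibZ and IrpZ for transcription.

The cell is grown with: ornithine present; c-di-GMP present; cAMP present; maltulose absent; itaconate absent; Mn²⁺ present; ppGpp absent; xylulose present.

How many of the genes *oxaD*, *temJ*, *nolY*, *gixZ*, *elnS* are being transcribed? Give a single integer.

cAMP is present, so DulU is active.
No repressor is bound and DulU is active, so *gorU* is transcribed.
So GorU is produced and active.
Mn²⁺ is present, so CilS is active.
With repressor CilS bound, *oxaD* is not transcribed.
→ *oxaD* is OFF.
c-di-GMP is present, so VelY is active.
Itaconate is absent, so HaxN is inactive.
No repressor is bound and VelY is active, so *temJ* is transcribed.
→ *temJ* is ON.
ppGpp is absent, so SibZ is active.
Ornithine is present, so IrpZ is active.
No repressor is bound and SibZ and IrpZ are active, so *zorP* is transcribed.
So ZorP is produced and active.
With repressor ZorP bound, *nolY* is not transcribed.
→ *nolY* is OFF.
Xylulose is present, so OrvZ is active.
No repressor is bound and OrvZ is active, so *gixZ* is transcribed.
→ *gixZ* is ON.
Maltulose is absent, so OxaT is inactive.
With no repressor bound, *elnS* is transcribed.
→ *elnS* is ON.
3 of the 5 genes are transcribed.

3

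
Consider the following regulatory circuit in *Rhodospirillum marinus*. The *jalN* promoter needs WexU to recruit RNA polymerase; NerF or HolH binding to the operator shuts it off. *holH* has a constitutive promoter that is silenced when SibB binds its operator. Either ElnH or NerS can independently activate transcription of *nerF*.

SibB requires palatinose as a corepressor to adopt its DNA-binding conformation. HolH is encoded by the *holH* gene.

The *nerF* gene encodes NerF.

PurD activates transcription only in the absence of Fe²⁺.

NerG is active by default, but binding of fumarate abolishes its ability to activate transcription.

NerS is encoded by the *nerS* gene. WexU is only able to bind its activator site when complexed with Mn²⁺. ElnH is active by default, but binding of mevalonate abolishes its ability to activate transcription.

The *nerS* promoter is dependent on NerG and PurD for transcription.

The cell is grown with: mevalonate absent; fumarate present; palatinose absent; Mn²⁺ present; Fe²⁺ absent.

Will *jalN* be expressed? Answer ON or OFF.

Mn²⁺ is present, so WexU is active.
Mevalonate is absent, so ElnH is active.
Fumarate is present, so NerG is inactive.
Fe²⁺ is absent, so PurD is active.
Required activator NerG is absent, so *nerS* is not transcribed.
So NerS is not produced.
Activator ElnH is present, so *nerF* is transcribed.
So NerF is produced and active.
Palatinose is absent, so SibB is inactive.
With no repressor bound, *holH* is transcribed.
So HolH is produced and active.
With repressor NerF bound, *jalN* is not transcribed.

OFF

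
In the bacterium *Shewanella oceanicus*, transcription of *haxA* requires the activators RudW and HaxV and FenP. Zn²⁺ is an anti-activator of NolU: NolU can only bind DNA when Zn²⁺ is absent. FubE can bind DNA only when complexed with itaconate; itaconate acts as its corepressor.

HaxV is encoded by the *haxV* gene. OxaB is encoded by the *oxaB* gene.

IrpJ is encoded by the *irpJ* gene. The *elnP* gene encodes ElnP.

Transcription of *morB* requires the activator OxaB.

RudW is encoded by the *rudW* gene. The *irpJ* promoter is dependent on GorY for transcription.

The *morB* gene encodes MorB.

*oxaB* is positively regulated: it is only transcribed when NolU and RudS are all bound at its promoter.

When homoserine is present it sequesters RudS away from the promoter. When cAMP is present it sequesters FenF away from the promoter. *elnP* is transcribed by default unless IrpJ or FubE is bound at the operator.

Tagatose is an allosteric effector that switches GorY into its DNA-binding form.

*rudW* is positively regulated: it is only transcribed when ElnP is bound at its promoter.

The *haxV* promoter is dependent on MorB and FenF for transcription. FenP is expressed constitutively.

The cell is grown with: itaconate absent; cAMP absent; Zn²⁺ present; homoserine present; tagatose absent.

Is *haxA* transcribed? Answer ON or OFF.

OFF

Tagatose is absent, so GorY is inactive.
Required activator GorY is absent, so *irpJ* is not transcribed.
So IrpJ is not produced.
Itaconate is absent, so FubE is inactive.
With no repressor bound, *elnP* is transcribed.
So ElnP is produced and active.
No repressor is bound and ElnP is active, so *rudW* is transcribed.
So RudW is produced and active.
Zn²⁺ is present, so NolU is inactive.
Homoserine is present, so RudS is inactive.
Required activator NolU is absent, so *oxaB* is not transcribed.
So OxaB is not produced.
Required activator OxaB is absent, so *morB* is not transcribed.
So MorB is not produced.
cAMP is absent, so FenF is active.
Required activator MorB is absent, so *haxV* is not transcribed.
So HaxV is not produced.
FenP is produced constitutively and is active.
Required activator HaxV is absent, so *haxA* is not transcribed.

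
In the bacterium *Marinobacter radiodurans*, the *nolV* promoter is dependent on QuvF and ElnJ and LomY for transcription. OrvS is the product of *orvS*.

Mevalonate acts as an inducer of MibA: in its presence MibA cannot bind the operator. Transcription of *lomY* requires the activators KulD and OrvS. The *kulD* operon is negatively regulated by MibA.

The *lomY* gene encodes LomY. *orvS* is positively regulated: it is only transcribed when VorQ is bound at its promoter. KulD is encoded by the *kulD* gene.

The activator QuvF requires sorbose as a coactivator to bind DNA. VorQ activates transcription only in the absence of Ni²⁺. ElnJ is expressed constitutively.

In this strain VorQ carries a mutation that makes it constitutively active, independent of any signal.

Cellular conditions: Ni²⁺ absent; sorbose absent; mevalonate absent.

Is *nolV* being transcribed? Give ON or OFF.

OFF

Sorbose is absent, so QuvF is inactive.
ElnJ is produced constitutively and is active.
Mevalonate is absent, so MibA is active.
With repressor MibA bound, *kulD* is not transcribed.
So KulD is not produced.
VorQ is constitutively active in this strain.
No repressor is bound and VorQ is active, so *orvS* is transcribed.
So OrvS is produced and active.
Required activator KulD is absent, so *lomY* is not transcribed.
So LomY is not produced.
Required activator QuvF is absent, so *nolV* is not transcribed.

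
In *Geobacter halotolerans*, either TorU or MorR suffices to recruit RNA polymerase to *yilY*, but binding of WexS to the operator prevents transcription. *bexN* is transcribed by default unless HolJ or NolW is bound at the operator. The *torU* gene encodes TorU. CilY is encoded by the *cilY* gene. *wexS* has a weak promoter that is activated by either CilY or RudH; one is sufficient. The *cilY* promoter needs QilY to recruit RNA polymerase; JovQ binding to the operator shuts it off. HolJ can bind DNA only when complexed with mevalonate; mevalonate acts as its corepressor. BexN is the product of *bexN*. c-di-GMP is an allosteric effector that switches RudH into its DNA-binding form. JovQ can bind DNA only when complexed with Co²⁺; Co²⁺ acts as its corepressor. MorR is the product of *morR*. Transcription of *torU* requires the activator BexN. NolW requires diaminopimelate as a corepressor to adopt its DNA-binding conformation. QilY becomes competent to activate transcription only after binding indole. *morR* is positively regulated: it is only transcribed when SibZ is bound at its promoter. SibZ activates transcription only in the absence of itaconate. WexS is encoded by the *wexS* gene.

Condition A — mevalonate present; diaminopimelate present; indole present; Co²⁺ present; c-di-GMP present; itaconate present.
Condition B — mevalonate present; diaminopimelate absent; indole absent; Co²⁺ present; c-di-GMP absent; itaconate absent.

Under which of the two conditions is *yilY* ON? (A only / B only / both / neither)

B only

Condition A:
Mevalonate is present, so HolJ is active.
Diaminopimelate is present, so NolW is active.
With repressor HolJ bound, *bexN* is not transcribed.
So BexN is not produced.
Required activator BexN is absent, so *torU* is not transcribed.
So TorU is not produced.
Indole is present, so QilY is active.
Co²⁺ is present, so JovQ is active.
With repressor JovQ bound, *cilY* is not transcribed.
So CilY is not produced.
c-di-GMP is present, so RudH is active.
Activator RudH is present, so *wexS* is transcribed.
So WexS is produced and active.
Itaconate is present, so SibZ is inactive.
Required activator SibZ is absent, so *morR* is not transcribed.
So MorR is not produced.
With repressor WexS bound, *yilY* is not transcribed.
→ *yilY* is OFF in A.
Condition B:
Mevalonate is present, so HolJ is active.
Diaminopimelate is absent, so NolW is inactive.
With repressor HolJ bound, *bexN* is not transcribed.
So BexN is not produced.
Required activator BexN is absent, so *torU* is not transcribed.
So TorU is not produced.
Indole is absent, so QilY is inactive.
Co²⁺ is present, so JovQ is active.
With repressor JovQ bound, *cilY* is not transcribed.
So CilY is not produced.
c-di-GMP is absent, so RudH is inactive.
No activator is available at the *wexS* promoter, so *wexS* is not transcribed.
So WexS is not produced.
Itaconate is absent, so SibZ is active.
No repressor is bound and SibZ is active, so *morR* is transcribed.
So MorR is produced and active.
Activator MorR is present, so *yilY* is transcribed.
→ *yilY* is ON in B.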